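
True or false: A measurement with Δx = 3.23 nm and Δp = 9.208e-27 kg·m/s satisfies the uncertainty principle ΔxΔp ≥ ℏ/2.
No, it violates the uncertainty principle (impossible measurement).

Calculate the product ΔxΔp:
ΔxΔp = (3.230e-09 m) × (9.208e-27 kg·m/s)
ΔxΔp = 2.974e-35 J·s

Compare to the minimum allowed value ℏ/2:
ℏ/2 = 5.273e-35 J·s

Since ΔxΔp = 2.974e-35 J·s < 5.273e-35 J·s = ℏ/2,
the measurement violates the uncertainty principle.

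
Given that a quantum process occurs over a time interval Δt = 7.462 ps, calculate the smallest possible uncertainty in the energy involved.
44.104 μeV

Using the energy-time uncertainty principle:
ΔEΔt ≥ ℏ/2

The minimum uncertainty in energy is:
ΔE_min = ℏ/(2Δt)
ΔE_min = (1.055e-34 J·s) / (2 × 7.462e-12 s)
ΔE_min = 7.066e-24 J = 44.104 μeV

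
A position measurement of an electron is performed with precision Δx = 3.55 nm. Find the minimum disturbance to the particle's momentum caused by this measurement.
1.485 × 10^-26 kg·m/s

The uncertainty principle implies that measuring position disturbs momentum:
ΔxΔp ≥ ℏ/2

When we measure position with precision Δx, we necessarily introduce a momentum uncertainty:
Δp ≥ ℏ/(2Δx)
Δp_min = (1.055e-34 J·s) / (2 × 3.550e-09 m)
Δp_min = 1.485e-26 kg·m/s

The more precisely we measure position, the greater the momentum disturbance.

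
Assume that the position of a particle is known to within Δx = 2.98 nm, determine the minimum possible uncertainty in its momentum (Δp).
1.769 × 10^-26 kg·m/s

Using the Heisenberg uncertainty principle:
ΔxΔp ≥ ℏ/2

The minimum uncertainty in momentum is:
Δp_min = ℏ/(2Δx)
Δp_min = (1.055e-34 J·s) / (2 × 2.980e-09 m)
Δp_min = 1.769e-26 kg·m/s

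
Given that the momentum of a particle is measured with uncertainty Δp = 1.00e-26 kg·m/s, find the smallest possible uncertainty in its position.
5.273 nm

Using the Heisenberg uncertainty principle:
ΔxΔp ≥ ℏ/2

The minimum uncertainty in position is:
Δx_min = ℏ/(2Δp)
Δx_min = (1.055e-34 J·s) / (2 × 1.000e-26 kg·m/s)
Δx_min = 5.273e-09 m = 5.273 nm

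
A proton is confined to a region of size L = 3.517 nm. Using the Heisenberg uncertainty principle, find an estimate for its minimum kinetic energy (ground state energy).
419.382 neV

Using the uncertainty principle to estimate ground state energy:

1. The position uncertainty is approximately the confinement size:
   Δx ≈ L = 3.517e-09 m

2. From ΔxΔp ≥ ℏ/2, the minimum momentum uncertainty is:
   Δp ≈ ℏ/(2L) = 1.499e-26 kg·m/s

3. The kinetic energy is approximately:
   KE ≈ (Δp)²/(2m) = (1.499e-26)²/(2 × 1.673e-27 kg)
   KE ≈ 6.719e-26 J = 419.382 neV

This is an order-of-magnitude estimate of the ground state energy.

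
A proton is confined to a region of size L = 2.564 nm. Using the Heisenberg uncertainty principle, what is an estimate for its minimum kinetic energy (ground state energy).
789.075 neV

Using the uncertainty principle to estimate ground state energy:

1. The position uncertainty is approximately the confinement size:
   Δx ≈ L = 2.564e-09 m

2. From ΔxΔp ≥ ℏ/2, the minimum momentum uncertainty is:
   Δp ≈ ℏ/(2L) = 2.056e-26 kg·m/s

3. The kinetic energy is approximately:
   KE ≈ (Δp)²/(2m) = (2.056e-26)²/(2 × 1.673e-27 kg)
   KE ≈ 1.264e-25 J = 789.075 neV

This is an order-of-magnitude estimate of the ground state energy.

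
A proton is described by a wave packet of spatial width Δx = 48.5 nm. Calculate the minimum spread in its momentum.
1.087 × 10^-27 kg·m/s

For a wave packet, the spatial width Δx and momentum spread Δp are related by the uncertainty principle:
ΔxΔp ≥ ℏ/2

The minimum momentum spread is:
Δp_min = ℏ/(2Δx)
Δp_min = (1.055e-34 J·s) / (2 × 4.850e-08 m)
Δp_min = 1.087e-27 kg·m/s

A wave packet cannot have both a well-defined position and well-defined momentum.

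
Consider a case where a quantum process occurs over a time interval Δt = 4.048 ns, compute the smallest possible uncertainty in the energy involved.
81.301 neV

Using the energy-time uncertainty principle:
ΔEΔt ≥ ℏ/2

The minimum uncertainty in energy is:
ΔE_min = ℏ/(2Δt)
ΔE_min = (1.055e-34 J·s) / (2 × 4.048e-09 s)
ΔE_min = 1.303e-26 J = 81.301 neV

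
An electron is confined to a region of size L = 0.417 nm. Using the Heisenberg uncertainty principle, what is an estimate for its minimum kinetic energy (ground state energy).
54.776 meV

Using the uncertainty principle to estimate ground state energy:

1. The position uncertainty is approximately the confinement size:
   Δx ≈ L = 4.170e-10 m

2. From ΔxΔp ≥ ℏ/2, the minimum momentum uncertainty is:
   Δp ≈ ℏ/(2L) = 1.264e-25 kg·m/s

3. The kinetic energy is approximately:
   KE ≈ (Δp)²/(2m) = (1.264e-25)²/(2 × 9.109e-31 kg)
   KE ≈ 8.776e-21 J = 54.776 meV

This is an order-of-magnitude estimate of the ground state energy.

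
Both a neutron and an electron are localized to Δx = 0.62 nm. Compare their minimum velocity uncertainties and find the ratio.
The electron has the larger minimum velocity uncertainty, by a ratio of 1838.7.

For both particles, Δp_min = ℏ/(2Δx) = 8.505e-26 kg·m/s (same for both).

The velocity uncertainty is Δv = Δp/m:
- neutron: Δv = 8.505e-26 / 1.675e-27 = 5.078e+01 m/s = 50.776 m/s
- electron: Δv = 8.505e-26 / 9.109e-31 = 9.336e+04 m/s = 93.361 km/s

Ratio: 9.336e+04 / 5.078e+01 = 1838.7

The lighter particle has larger velocity uncertainty because Δv ∝ 1/m.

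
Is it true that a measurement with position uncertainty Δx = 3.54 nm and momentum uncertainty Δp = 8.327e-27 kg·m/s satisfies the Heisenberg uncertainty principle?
No, it violates the uncertainty principle (impossible measurement).

Calculate the product ΔxΔp:
ΔxΔp = (3.540e-09 m) × (8.327e-27 kg·m/s)
ΔxΔp = 2.948e-35 J·s

Compare to the minimum allowed value ℏ/2:
ℏ/2 = 5.273e-35 J·s

Since ΔxΔp = 2.948e-35 J·s < 5.273e-35 J·s = ℏ/2,
the measurement violates the uncertainty principle.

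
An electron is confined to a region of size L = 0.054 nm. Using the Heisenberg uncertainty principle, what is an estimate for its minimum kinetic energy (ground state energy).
3.266 eV

Using the uncertainty principle to estimate ground state energy:

1. The position uncertainty is approximately the confinement size:
   Δx ≈ L = 5.400e-11 m

2. From ΔxΔp ≥ ℏ/2, the minimum momentum uncertainty is:
   Δp ≈ ℏ/(2L) = 9.765e-25 kg·m/s

3. The kinetic energy is approximately:
   KE ≈ (Δp)²/(2m) = (9.765e-25)²/(2 × 9.109e-31 kg)
   KE ≈ 5.233e-19 J = 3.266 eV

This is an order-of-magnitude estimate of the ground state energy.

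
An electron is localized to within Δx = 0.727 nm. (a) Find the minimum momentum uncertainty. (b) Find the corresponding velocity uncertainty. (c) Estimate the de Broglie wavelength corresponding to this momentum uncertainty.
(a) Δp_min = 7.253 × 10^-26 kg·m/s
(b) Δv_min = 79.620 km/s
(c) λ_dB = 9.136 nm

Step-by-step:

(a) From the uncertainty principle:
Δp_min = ℏ/(2Δx) = (1.055e-34 J·s)/(2 × 7.270e-10 m) = 7.253e-26 kg·m/s

(b) The velocity uncertainty:
Δv = Δp/m = (7.253e-26 kg·m/s)/(9.109e-31 kg) = 7.962e+04 m/s = 79.620 km/s

(c) The de Broglie wavelength for this momentum:
λ = h/p = (6.626e-34 J·s)/(7.253e-26 kg·m/s) = 9.136e-09 m = 9.136 nm

Note: The de Broglie wavelength is comparable to the localization size, as expected from wave-particle duality.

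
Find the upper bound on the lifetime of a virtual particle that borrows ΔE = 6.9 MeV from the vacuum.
47.697 ys

Using the energy-time uncertainty principle:
ΔEΔt ≥ ℏ/2

For a virtual particle borrowing energy ΔE, the maximum lifetime is:
Δt_max = ℏ/(2ΔE)

Converting energy:
ΔE = 6.9 MeV = 1.106e-12 J

Δt_max = (1.055e-34 J·s) / (2 × 1.106e-12 J)
Δt_max = 4.770e-23 s = 47.697 ys

Virtual particles with higher borrowed energy exist for shorter times.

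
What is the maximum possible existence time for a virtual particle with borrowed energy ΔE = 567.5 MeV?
5.799 × 10^-25 s

Using the energy-time uncertainty principle:
ΔEΔt ≥ ℏ/2

For a virtual particle borrowing energy ΔE, the maximum lifetime is:
Δt_max = ℏ/(2ΔE)

Converting energy:
ΔE = 567.5 MeV = 9.092e-11 J

Δt_max = (1.055e-34 J·s) / (2 × 9.092e-11 J)
Δt_max = 5.799e-25 s = 5.799 × 10^-25 s

Virtual particles with higher borrowed energy exist for shorter times.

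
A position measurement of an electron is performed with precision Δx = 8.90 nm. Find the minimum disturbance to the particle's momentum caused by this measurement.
5.925 × 10^-27 kg·m/s

The uncertainty principle implies that measuring position disturbs momentum:
ΔxΔp ≥ ℏ/2

When we measure position with precision Δx, we necessarily introduce a momentum uncertainty:
Δp ≥ ℏ/(2Δx)
Δp_min = (1.055e-34 J·s) / (2 × 8.900e-09 m)
Δp_min = 5.925e-27 kg·m/s

The more precisely we measure position, the greater the momentum disturbance.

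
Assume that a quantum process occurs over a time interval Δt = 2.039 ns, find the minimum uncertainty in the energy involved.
161.406 neV

Using the energy-time uncertainty principle:
ΔEΔt ≥ ℏ/2

The minimum uncertainty in energy is:
ΔE_min = ℏ/(2Δt)
ΔE_min = (1.055e-34 J·s) / (2 × 2.039e-09 s)
ΔE_min = 2.586e-26 J = 161.406 neV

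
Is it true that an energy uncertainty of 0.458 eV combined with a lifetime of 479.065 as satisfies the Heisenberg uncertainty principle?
No, it violates the uncertainty relation.

Calculate the product ΔEΔt:
ΔE = 0.458 eV = 7.338e-20 J
ΔEΔt = (7.338e-20 J) × (4.791e-16 s)
ΔEΔt = 3.515e-35 J·s

Compare to the minimum allowed value ℏ/2:
ℏ/2 = 5.273e-35 J·s

Since ΔEΔt = 3.515e-35 J·s < 5.273e-35 J·s = ℏ/2,
this violates the uncertainty relation.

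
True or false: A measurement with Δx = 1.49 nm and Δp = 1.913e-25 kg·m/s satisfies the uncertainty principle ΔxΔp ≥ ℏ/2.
Yes, it satisfies the uncertainty principle.

Calculate the product ΔxΔp:
ΔxΔp = (1.490e-09 m) × (1.913e-25 kg·m/s)
ΔxΔp = 2.850e-34 J·s

Compare to the minimum allowed value ℏ/2:
ℏ/2 = 5.273e-35 J·s

Since ΔxΔp = 2.850e-34 J·s ≥ 5.273e-35 J·s = ℏ/2,
the measurement satisfies the uncertainty principle.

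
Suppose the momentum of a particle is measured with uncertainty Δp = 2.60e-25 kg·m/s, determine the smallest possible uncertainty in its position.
202.802 pm

Using the Heisenberg uncertainty principle:
ΔxΔp ≥ ℏ/2

The minimum uncertainty in position is:
Δx_min = ℏ/(2Δp)
Δx_min = (1.055e-34 J·s) / (2 × 2.600e-25 kg·m/s)
Δx_min = 2.028e-10 m = 202.802 pm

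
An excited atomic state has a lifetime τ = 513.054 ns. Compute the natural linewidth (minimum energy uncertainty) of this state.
641.465 peV

Using the energy-time uncertainty principle:
ΔEΔt ≥ ℏ/2

The lifetime τ represents the time uncertainty Δt.
The natural linewidth (minimum energy uncertainty) is:

ΔE = ℏ/(2τ)
ΔE = (1.055e-34 J·s) / (2 × 5.131e-07 s)
ΔE = 1.028e-28 J = 641.465 peV

This natural linewidth limits the precision of spectroscopic measurements.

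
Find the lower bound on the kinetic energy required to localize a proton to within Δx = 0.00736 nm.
95.763 meV

Localizing a particle requires giving it sufficient momentum uncertainty:

1. From uncertainty principle: Δp ≥ ℏ/(2Δx)
   Δp_min = (1.055e-34 J·s) / (2 × 7.360e-12 m)
   Δp_min = 7.164e-24 kg·m/s

2. This momentum uncertainty corresponds to kinetic energy:
   KE ≈ (Δp)²/(2m) = (7.164e-24)²/(2 × 1.673e-27 kg)
   KE = 1.534e-20 J = 95.763 meV

Tighter localization requires more energy.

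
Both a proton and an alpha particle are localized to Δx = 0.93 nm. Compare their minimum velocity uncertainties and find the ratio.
The proton has the larger minimum velocity uncertainty, by a ratio of 4.0.

For both particles, Δp_min = ℏ/(2Δx) = 5.670e-26 kg·m/s (same for both).

The velocity uncertainty is Δv = Δp/m:
- proton: Δv = 5.670e-26 / 1.673e-27 = 3.390e+01 m/s = 33.897 m/s
- alpha particle: Δv = 5.670e-26 / 6.645e-27 = 8.533e+00 m/s = 8.533 m/s

Ratio: 3.390e+01 / 8.533e+00 = 4.0

The lighter particle has larger velocity uncertainty because Δv ∝ 1/m.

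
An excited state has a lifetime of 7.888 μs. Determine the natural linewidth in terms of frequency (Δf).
10.088 kHz

Using the energy-time uncertainty principle and E = hf:
ΔEΔt ≥ ℏ/2
hΔf·Δt ≥ ℏ/2

The minimum frequency uncertainty is:
Δf = ℏ/(2hτ) = 1/(4πτ)
Δf = 1/(4π × 7.888e-06 s)
Δf = 1.009e+04 Hz = 10.088 kHz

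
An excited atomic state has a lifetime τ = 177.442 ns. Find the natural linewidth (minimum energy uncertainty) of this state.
1.855 neV

Using the energy-time uncertainty principle:
ΔEΔt ≥ ℏ/2

The lifetime τ represents the time uncertainty Δt.
The natural linewidth (minimum energy uncertainty) is:

ΔE = ℏ/(2τ)
ΔE = (1.055e-34 J·s) / (2 × 1.774e-07 s)
ΔE = 2.972e-28 J = 1.855 neV

This natural linewidth limits the precision of spectroscopic measurements.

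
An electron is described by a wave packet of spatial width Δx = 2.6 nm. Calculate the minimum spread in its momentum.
2.028 × 10^-26 kg·m/s

For a wave packet, the spatial width Δx and momentum spread Δp are related by the uncertainty principle:
ΔxΔp ≥ ℏ/2

The minimum momentum spread is:
Δp_min = ℏ/(2Δx)
Δp_min = (1.055e-34 J·s) / (2 × 2.600e-09 m)
Δp_min = 2.028e-26 kg·m/s

A wave packet cannot have both a well-defined position and well-defined momentum.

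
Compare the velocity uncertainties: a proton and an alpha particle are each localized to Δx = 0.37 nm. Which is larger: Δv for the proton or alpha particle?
The proton has the larger minimum velocity uncertainty, by a ratio of 4.0.

For both particles, Δp_min = ℏ/(2Δx) = 1.425e-25 kg·m/s (same for both).

The velocity uncertainty is Δv = Δp/m:
- proton: Δv = 1.425e-25 / 1.673e-27 = 8.520e+01 m/s = 85.201 m/s
- alpha particle: Δv = 1.425e-25 / 6.645e-27 = 2.145e+01 m/s = 21.447 m/s

Ratio: 8.520e+01 / 2.145e+01 = 4.0

The lighter particle has larger velocity uncertainty because Δv ∝ 1/m.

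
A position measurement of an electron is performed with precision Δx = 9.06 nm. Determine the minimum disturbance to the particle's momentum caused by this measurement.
5.820 × 10^-27 kg·m/s

The uncertainty principle implies that measuring position disturbs momentum:
ΔxΔp ≥ ℏ/2

When we measure position with precision Δx, we necessarily introduce a momentum uncertainty:
Δp ≥ ℏ/(2Δx)
Δp_min = (1.055e-34 J·s) / (2 × 9.060e-09 m)
Δp_min = 5.820e-27 kg·m/s

The more precisely we measure position, the greater the momentum disturbance.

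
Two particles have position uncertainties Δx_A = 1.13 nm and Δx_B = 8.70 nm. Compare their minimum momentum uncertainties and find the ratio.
Particle A has the larger minimum momentum uncertainty, by a factor of 7.70.

For each particle, the minimum momentum uncertainty is Δp_min = ℏ/(2Δx):

Particle A: Δp_A = ℏ/(2×1.130e-09 m) = 4.666e-26 kg·m/s
Particle B: Δp_B = ℏ/(2×8.700e-09 m) = 6.061e-27 kg·m/s

Ratio: Δp_A/Δp_B = 7.70

Since Δp_min ∝ 1/Δx, the particle with smaller position uncertainty (A) has larger momentum uncertainty.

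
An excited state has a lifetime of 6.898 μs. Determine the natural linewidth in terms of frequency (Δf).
11.536 kHz

Using the energy-time uncertainty principle and E = hf:
ΔEΔt ≥ ℏ/2
hΔf·Δt ≥ ℏ/2

The minimum frequency uncertainty is:
Δf = ℏ/(2hτ) = 1/(4πτ)
Δf = 1/(4π × 6.898e-06 s)
Δf = 1.154e+04 Hz = 11.536 kHz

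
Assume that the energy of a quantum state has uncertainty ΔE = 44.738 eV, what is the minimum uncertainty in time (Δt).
7.356 as

Using the energy-time uncertainty principle:
ΔEΔt ≥ ℏ/2

The minimum uncertainty in time is:
Δt_min = ℏ/(2ΔE)
Δt_min = (1.055e-34 J·s) / (2 × 7.168e-18 J)
Δt_min = 7.356e-18 s = 7.356 as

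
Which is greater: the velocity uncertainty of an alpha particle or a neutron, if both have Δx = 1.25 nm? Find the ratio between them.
The neutron has the larger minimum velocity uncertainty, by a ratio of 4.0.

For both particles, Δp_min = ℏ/(2Δx) = 4.218e-26 kg·m/s (same for both).

The velocity uncertainty is Δv = Δp/m:
- alpha particle: Δv = 4.218e-26 / 6.645e-27 = 6.348e+00 m/s = 6.348 m/s
- neutron: Δv = 4.218e-26 / 1.675e-27 = 2.518e+01 m/s = 25.185 m/s

Ratio: 2.518e+01 / 6.348e+00 = 4.0

The lighter particle has larger velocity uncertainty because Δv ∝ 1/m.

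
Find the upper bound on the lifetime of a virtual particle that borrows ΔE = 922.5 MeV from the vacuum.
3.568 × 10^-25 s

Using the energy-time uncertainty principle:
ΔEΔt ≥ ℏ/2

For a virtual particle borrowing energy ΔE, the maximum lifetime is:
Δt_max = ℏ/(2ΔE)

Converting energy:
ΔE = 922.5 MeV = 1.478e-10 J

Δt_max = (1.055e-34 J·s) / (2 × 1.478e-10 J)
Δt_max = 3.568e-25 s = 3.568 × 10^-25 s

Virtual particles with higher borrowed energy exist for shorter times.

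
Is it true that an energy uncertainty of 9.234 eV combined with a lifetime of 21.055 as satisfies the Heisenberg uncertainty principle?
No, it violates the uncertainty relation.

Calculate the product ΔEΔt:
ΔE = 9.234 eV = 1.479e-18 J
ΔEΔt = (1.479e-18 J) × (2.106e-17 s)
ΔEΔt = 3.115e-35 J·s

Compare to the minimum allowed value ℏ/2:
ℏ/2 = 5.273e-35 J·s

Since ΔEΔt = 3.115e-35 J·s < 5.273e-35 J·s = ℏ/2,
this violates the uncertainty relation.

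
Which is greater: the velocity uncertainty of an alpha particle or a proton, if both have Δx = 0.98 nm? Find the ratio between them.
The proton has the larger minimum velocity uncertainty, by a ratio of 4.0.

For both particles, Δp_min = ℏ/(2Δx) = 5.380e-26 kg·m/s (same for both).

The velocity uncertainty is Δv = Δp/m:
- alpha particle: Δv = 5.380e-26 / 6.645e-27 = 8.097e+00 m/s = 8.097 m/s
- proton: Δv = 5.380e-26 / 1.673e-27 = 3.217e+01 m/s = 32.168 m/s

Ratio: 3.217e+01 / 8.097e+00 = 4.0

The lighter particle has larger velocity uncertainty because Δv ∝ 1/m.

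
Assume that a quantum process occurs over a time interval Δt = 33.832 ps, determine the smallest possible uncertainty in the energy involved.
9.728 μeV

Using the energy-time uncertainty principle:
ΔEΔt ≥ ℏ/2

The minimum uncertainty in energy is:
ΔE_min = ℏ/(2Δt)
ΔE_min = (1.055e-34 J·s) / (2 × 3.383e-11 s)
ΔE_min = 1.559e-24 J = 9.728 μeV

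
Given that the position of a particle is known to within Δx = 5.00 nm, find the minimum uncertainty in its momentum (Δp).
1.055 × 10^-26 kg·m/s

Using the Heisenberg uncertainty principle:
ΔxΔp ≥ ℏ/2

The minimum uncertainty in momentum is:
Δp_min = ℏ/(2Δx)
Δp_min = (1.055e-34 J·s) / (2 × 5.000e-09 m)
Δp_min = 1.055e-26 kg·m/s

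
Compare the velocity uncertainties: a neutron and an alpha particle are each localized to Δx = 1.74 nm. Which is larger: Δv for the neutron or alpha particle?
The neutron has the larger minimum velocity uncertainty, by a ratio of 4.0.

For both particles, Δp_min = ℏ/(2Δx) = 3.030e-26 kg·m/s (same for both).

The velocity uncertainty is Δv = Δp/m:
- neutron: Δv = 3.030e-26 / 1.675e-27 = 1.809e+01 m/s = 18.093 m/s
- alpha particle: Δv = 3.030e-26 / 6.645e-27 = 4.561e+00 m/s = 4.561 m/s

Ratio: 1.809e+01 / 4.561e+00 = 4.0

The lighter particle has larger velocity uncertainty because Δv ∝ 1/m.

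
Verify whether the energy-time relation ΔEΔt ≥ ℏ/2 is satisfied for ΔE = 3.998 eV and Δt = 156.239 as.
Yes, it satisfies the uncertainty relation.

Calculate the product ΔEΔt:
ΔE = 3.998 eV = 6.406e-19 J
ΔEΔt = (6.406e-19 J) × (1.562e-16 s)
ΔEΔt = 1.001e-34 J·s

Compare to the minimum allowed value ℏ/2:
ℏ/2 = 5.273e-35 J·s

Since ΔEΔt = 1.001e-34 J·s ≥ 5.273e-35 J·s = ℏ/2,
this satisfies the uncertainty relation.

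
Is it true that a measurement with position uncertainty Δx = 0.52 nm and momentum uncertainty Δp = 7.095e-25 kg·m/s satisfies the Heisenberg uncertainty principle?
Yes, it satisfies the uncertainty principle.

Calculate the product ΔxΔp:
ΔxΔp = (5.200e-10 m) × (7.095e-25 kg·m/s)
ΔxΔp = 3.689e-34 J·s

Compare to the minimum allowed value ℏ/2:
ℏ/2 = 5.273e-35 J·s

Since ΔxΔp = 3.689e-34 J·s ≥ 5.273e-35 J·s = ℏ/2,
the measurement satisfies the uncertainty principle.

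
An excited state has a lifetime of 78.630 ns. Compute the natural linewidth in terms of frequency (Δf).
1.012 MHz

Using the energy-time uncertainty principle and E = hf:
ΔEΔt ≥ ℏ/2
hΔf·Δt ≥ ℏ/2

The minimum frequency uncertainty is:
Δf = ℏ/(2hτ) = 1/(4πτ)
Δf = 1/(4π × 7.863e-08 s)
Δf = 1.012e+06 Hz = 1.012 MHz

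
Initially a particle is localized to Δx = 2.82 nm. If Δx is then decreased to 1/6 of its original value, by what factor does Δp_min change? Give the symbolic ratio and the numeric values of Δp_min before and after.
Original Δp_min = 1.870 × 10^-26 kg·m/s; new Δp'_min = 1.122 × 10^-25 kg·m/s; ratio Δp'_min/Δp_min = 6.

From the uncertainty principle ΔxΔp ≥ ℏ/2, the minimum momentum uncertainty is Δp_min = ℏ/(2Δx).

Original (Δx = 2.82 nm = 2.820e-09 m):
Δp_min = (1.055e-34 J·s)/(2 × 2.820e-09 m) = 1.870e-26 kg·m/s

When Δx → (1/6)Δx:
Δp'_min = ℏ/(2 × (1/6)Δx) = 6 × ℏ/(2Δx) = 6 × Δp_min
Δp'_min = 6 × 1.870e-26 kg·m/s = 1.122e-25 kg·m/s

Since Δp_min ∝ 1/Δx, when Δx is decreased to 1/6 of its original value, Δp_min increases to 6 times its original value.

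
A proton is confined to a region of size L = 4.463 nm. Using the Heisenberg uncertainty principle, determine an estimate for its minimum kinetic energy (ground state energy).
260.436 neV

Using the uncertainty principle to estimate ground state energy:

1. The position uncertainty is approximately the confinement size:
   Δx ≈ L = 4.463e-09 m

2. From ΔxΔp ≥ ℏ/2, the minimum momentum uncertainty is:
   Δp ≈ ℏ/(2L) = 1.181e-26 kg·m/s

3. The kinetic energy is approximately:
   KE ≈ (Δp)²/(2m) = (1.181e-26)²/(2 × 1.673e-27 kg)
   KE ≈ 4.173e-26 J = 260.436 neV

This is an order-of-magnitude estimate of the ground state energy.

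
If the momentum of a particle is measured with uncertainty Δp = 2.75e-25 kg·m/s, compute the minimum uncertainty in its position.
191.740 pm

Using the Heisenberg uncertainty principle:
ΔxΔp ≥ ℏ/2

The minimum uncertainty in position is:
Δx_min = ℏ/(2Δp)
Δx_min = (1.055e-34 J·s) / (2 × 2.750e-25 kg·m/s)
Δx_min = 1.917e-10 m = 191.740 pm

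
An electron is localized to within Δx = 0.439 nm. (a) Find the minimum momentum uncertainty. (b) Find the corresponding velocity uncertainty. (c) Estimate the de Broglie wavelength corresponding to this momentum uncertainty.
(a) Δp_min = 1.201 × 10^-25 kg·m/s
(b) Δv_min = 131.854 km/s
(c) λ_dB = 5.517 nm

Step-by-step:

(a) From the uncertainty principle:
Δp_min = ℏ/(2Δx) = (1.055e-34 J·s)/(2 × 4.390e-10 m) = 1.201e-25 kg·m/s

(b) The velocity uncertainty:
Δv = Δp/m = (1.201e-25 kg·m/s)/(9.109e-31 kg) = 1.319e+05 m/s = 131.854 km/s

(c) The de Broglie wavelength for this momentum:
λ = h/p = (6.626e-34 J·s)/(1.201e-25 kg·m/s) = 5.517e-09 m = 5.517 nm

Note: The de Broglie wavelength is comparable to the localization size, as expected from wave-particle duality.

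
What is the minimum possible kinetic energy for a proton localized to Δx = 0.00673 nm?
114.531 meV

Localizing a particle requires giving it sufficient momentum uncertainty:

1. From uncertainty principle: Δp ≥ ℏ/(2Δx)
   Δp_min = (1.055e-34 J·s) / (2 × 6.730e-12 m)
   Δp_min = 7.835e-24 kg·m/s

2. This momentum uncertainty corresponds to kinetic energy:
   KE ≈ (Δp)²/(2m) = (7.835e-24)²/(2 × 1.673e-27 kg)
   KE = 1.835e-20 J = 114.531 meV

Tighter localization requires more energy.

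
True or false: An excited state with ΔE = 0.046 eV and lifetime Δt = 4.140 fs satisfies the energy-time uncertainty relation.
No, it violates the uncertainty relation.

Calculate the product ΔEΔt:
ΔE = 0.046 eV = 7.370e-21 J
ΔEΔt = (7.370e-21 J) × (4.140e-15 s)
ΔEΔt = 3.051e-35 J·s

Compare to the minimum allowed value ℏ/2:
ℏ/2 = 5.273e-35 J·s

Since ΔEΔt = 3.051e-35 J·s < 5.273e-35 J·s = ℏ/2,
this violates the uncertainty relation.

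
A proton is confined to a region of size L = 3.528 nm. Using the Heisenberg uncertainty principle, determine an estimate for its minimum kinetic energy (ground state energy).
416.771 neV

Using the uncertainty principle to estimate ground state energy:

1. The position uncertainty is approximately the confinement size:
   Δx ≈ L = 3.528e-09 m

2. From ΔxΔp ≥ ℏ/2, the minimum momentum uncertainty is:
   Δp ≈ ℏ/(2L) = 1.495e-26 kg·m/s

3. The kinetic energy is approximately:
   KE ≈ (Δp)²/(2m) = (1.495e-26)²/(2 × 1.673e-27 kg)
   KE ≈ 6.677e-26 J = 416.771 neV

This is an order-of-magnitude estimate of the ground state energy.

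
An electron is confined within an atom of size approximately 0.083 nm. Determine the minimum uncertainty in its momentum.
6.353 × 10^-25 kg·m/s

Using the Heisenberg uncertainty principle:
ΔxΔp ≥ ℏ/2

With Δx ≈ L = 8.300e-11 m (the confinement size):
Δp_min = ℏ/(2Δx)
Δp_min = (1.055e-34 J·s) / (2 × 8.300e-11 m)
Δp_min = 6.353e-25 kg·m/s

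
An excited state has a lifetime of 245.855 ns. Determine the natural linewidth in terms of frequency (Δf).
323.676 kHz

Using the energy-time uncertainty principle and E = hf:
ΔEΔt ≥ ℏ/2
hΔf·Δt ≥ ℏ/2

The minimum frequency uncertainty is:
Δf = ℏ/(2hτ) = 1/(4πτ)
Δf = 1/(4π × 2.459e-07 s)
Δf = 3.237e+05 Hz = 323.676 kHz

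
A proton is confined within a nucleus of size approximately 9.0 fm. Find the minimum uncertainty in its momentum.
5.859 × 10^-21 kg·m/s

Using the Heisenberg uncertainty principle:
ΔxΔp ≥ ℏ/2

With Δx ≈ L = 9.000e-15 m (the confinement size):
Δp_min = ℏ/(2Δx)
Δp_min = (1.055e-34 J·s) / (2 × 9.000e-15 m)
Δp_min = 5.859e-21 kg·m/s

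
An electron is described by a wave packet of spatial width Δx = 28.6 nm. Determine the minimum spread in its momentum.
1.844 × 10^-27 kg·m/s

For a wave packet, the spatial width Δx and momentum spread Δp are related by the uncertainty principle:
ΔxΔp ≥ ℏ/2

The minimum momentum spread is:
Δp_min = ℏ/(2Δx)
Δp_min = (1.055e-34 J·s) / (2 × 2.860e-08 m)
Δp_min = 1.844e-27 kg·m/s

A wave packet cannot have both a well-defined position and well-defined momentum.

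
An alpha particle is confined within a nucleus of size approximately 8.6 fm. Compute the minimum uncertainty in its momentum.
6.131 × 10^-21 kg·m/s

Using the Heisenberg uncertainty principle:
ΔxΔp ≥ ℏ/2

With Δx ≈ L = 8.600e-15 m (the confinement size):
Δp_min = ℏ/(2Δx)
Δp_min = (1.055e-34 J·s) / (2 × 8.600e-15 m)
Δp_min = 6.131e-21 kg·m/s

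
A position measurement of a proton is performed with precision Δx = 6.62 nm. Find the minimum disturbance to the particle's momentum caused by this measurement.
7.965 × 10^-27 kg·m/s

The uncertainty principle implies that measuring position disturbs momentum:
ΔxΔp ≥ ℏ/2

When we measure position with precision Δx, we necessarily introduce a momentum uncertainty:
Δp ≥ ℏ/(2Δx)
Δp_min = (1.055e-34 J·s) / (2 × 6.620e-09 m)
Δp_min = 7.965e-27 kg·m/s

The more precisely we measure position, the greater the momentum disturbance.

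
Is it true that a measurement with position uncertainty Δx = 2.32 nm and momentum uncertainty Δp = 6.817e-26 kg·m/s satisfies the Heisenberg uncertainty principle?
Yes, it satisfies the uncertainty principle.

Calculate the product ΔxΔp:
ΔxΔp = (2.320e-09 m) × (6.817e-26 kg·m/s)
ΔxΔp = 1.582e-34 J·s

Compare to the minimum allowed value ℏ/2:
ℏ/2 = 5.273e-35 J·s

Since ΔxΔp = 1.582e-34 J·s ≥ 5.273e-35 J·s = ℏ/2,
the measurement satisfies the uncertainty principle.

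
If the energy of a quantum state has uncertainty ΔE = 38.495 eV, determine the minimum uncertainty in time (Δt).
8.549 as

Using the energy-time uncertainty principle:
ΔEΔt ≥ ℏ/2

The minimum uncertainty in time is:
Δt_min = ℏ/(2ΔE)
Δt_min = (1.055e-34 J·s) / (2 × 6.168e-18 J)
Δt_min = 8.549e-18 s = 8.549 as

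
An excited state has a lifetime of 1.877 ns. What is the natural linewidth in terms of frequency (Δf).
42.396 MHz

Using the energy-time uncertainty principle and E = hf:
ΔEΔt ≥ ℏ/2
hΔf·Δt ≥ ℏ/2

The minimum frequency uncertainty is:
Δf = ℏ/(2hτ) = 1/(4πτ)
Δf = 1/(4π × 1.877e-09 s)
Δf = 4.240e+07 Hz = 42.396 MHz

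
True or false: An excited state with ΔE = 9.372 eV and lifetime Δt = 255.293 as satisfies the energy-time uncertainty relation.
Yes, it satisfies the uncertainty relation.

Calculate the product ΔEΔt:
ΔE = 9.372 eV = 1.502e-18 J
ΔEΔt = (1.502e-18 J) × (2.553e-16 s)
ΔEΔt = 3.833e-34 J·s

Compare to the minimum allowed value ℏ/2:
ℏ/2 = 5.273e-35 J·s

Since ΔEΔt = 3.833e-34 J·s ≥ 5.273e-35 J·s = ℏ/2,
this satisfies the uncertainty relation.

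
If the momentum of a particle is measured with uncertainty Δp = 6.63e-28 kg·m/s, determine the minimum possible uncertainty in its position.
79.530 nm

Using the Heisenberg uncertainty principle:
ΔxΔp ≥ ℏ/2

The minimum uncertainty in position is:
Δx_min = ℏ/(2Δp)
Δx_min = (1.055e-34 J·s) / (2 × 6.630e-28 kg·m/s)
Δx_min = 7.953e-08 m = 79.530 nm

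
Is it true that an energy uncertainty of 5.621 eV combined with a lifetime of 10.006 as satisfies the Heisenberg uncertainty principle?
No, it violates the uncertainty relation.

Calculate the product ΔEΔt:
ΔE = 5.621 eV = 9.006e-19 J
ΔEΔt = (9.006e-19 J) × (1.001e-17 s)
ΔEΔt = 9.011e-36 J·s

Compare to the minimum allowed value ℏ/2:
ℏ/2 = 5.273e-35 J·s

Since ΔEΔt = 9.011e-36 J·s < 5.273e-35 J·s = ℏ/2,
this violates the uncertainty relation.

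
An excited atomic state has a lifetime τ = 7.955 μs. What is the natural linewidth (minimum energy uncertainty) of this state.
41.371 peV

Using the energy-time uncertainty principle:
ΔEΔt ≥ ℏ/2

The lifetime τ represents the time uncertainty Δt.
The natural linewidth (minimum energy uncertainty) is:

ΔE = ℏ/(2τ)
ΔE = (1.055e-34 J·s) / (2 × 7.955e-06 s)
ΔE = 6.628e-30 J = 41.371 peV

This natural linewidth limits the precision of spectroscopic measurements.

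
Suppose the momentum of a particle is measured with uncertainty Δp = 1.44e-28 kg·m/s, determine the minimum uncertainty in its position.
366.171 nm

Using the Heisenberg uncertainty principle:
ΔxΔp ≥ ℏ/2

The minimum uncertainty in position is:
Δx_min = ℏ/(2Δp)
Δx_min = (1.055e-34 J·s) / (2 × 1.440e-28 kg·m/s)
Δx_min = 3.662e-07 m = 366.171 nm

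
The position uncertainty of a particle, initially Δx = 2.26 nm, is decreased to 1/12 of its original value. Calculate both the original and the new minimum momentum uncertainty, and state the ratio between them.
Original Δp_min = 2.333 × 10^-26 kg·m/s; new Δp'_min = 2.800 × 10^-25 kg·m/s; ratio Δp'_min/Δp_min = 12.

From the uncertainty principle ΔxΔp ≥ ℏ/2, the minimum momentum uncertainty is Δp_min = ℏ/(2Δx).

Original (Δx = 2.26 nm = 2.260e-09 m):
Δp_min = (1.055e-34 J·s)/(2 × 2.260e-09 m) = 2.333e-26 kg·m/s

When Δx → (1/12)Δx:
Δp'_min = ℏ/(2 × (1/12)Δx) = 12 × ℏ/(2Δx) = 12 × Δp_min
Δp'_min = 12 × 2.333e-26 kg·m/s = 2.800e-25 kg·m/s

Since Δp_min ∝ 1/Δx, when Δx is decreased to 1/12 of its original value, Δp_min increases to 12 times its original value.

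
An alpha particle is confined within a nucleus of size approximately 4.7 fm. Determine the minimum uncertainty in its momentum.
1.122 × 10^-20 kg·m/s

Using the Heisenberg uncertainty principle:
ΔxΔp ≥ ℏ/2

With Δx ≈ L = 4.700e-15 m (the confinement size):
Δp_min = ℏ/(2Δx)
Δp_min = (1.055e-34 J·s) / (2 × 4.700e-15 m)
Δp_min = 1.122e-20 kg·m/s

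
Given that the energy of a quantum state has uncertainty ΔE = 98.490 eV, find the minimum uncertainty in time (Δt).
3.342 as

Using the energy-time uncertainty principle:
ΔEΔt ≥ ℏ/2

The minimum uncertainty in time is:
Δt_min = ℏ/(2ΔE)
Δt_min = (1.055e-34 J·s) / (2 × 1.578e-17 J)
Δt_min = 3.342e-18 s = 3.342 as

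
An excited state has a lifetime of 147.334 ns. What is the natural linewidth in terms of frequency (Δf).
540.116 kHz

Using the energy-time uncertainty principle and E = hf:
ΔEΔt ≥ ℏ/2
hΔf·Δt ≥ ℏ/2

The minimum frequency uncertainty is:
Δf = ℏ/(2hτ) = 1/(4πτ)
Δf = 1/(4π × 1.473e-07 s)
Δf = 5.401e+05 Hz = 540.116 kHz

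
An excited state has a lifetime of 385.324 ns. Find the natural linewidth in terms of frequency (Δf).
206.521 kHz

Using the energy-time uncertainty principle and E = hf:
ΔEΔt ≥ ℏ/2
hΔf·Δt ≥ ℏ/2

The minimum frequency uncertainty is:
Δf = ℏ/(2hτ) = 1/(4πτ)
Δf = 1/(4π × 3.853e-07 s)
Δf = 2.065e+05 Hz = 206.521 kHz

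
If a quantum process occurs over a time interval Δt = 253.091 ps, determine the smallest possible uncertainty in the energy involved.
1.300 μeV

Using the energy-time uncertainty principle:
ΔEΔt ≥ ℏ/2

The minimum uncertainty in energy is:
ΔE_min = ℏ/(2Δt)
ΔE_min = (1.055e-34 J·s) / (2 × 2.531e-10 s)
ΔE_min = 2.083e-25 J = 1.300 μeV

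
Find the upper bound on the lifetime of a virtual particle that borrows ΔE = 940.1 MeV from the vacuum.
3.501 × 10^-25 s

Using the energy-time uncertainty principle:
ΔEΔt ≥ ℏ/2

For a virtual particle borrowing energy ΔE, the maximum lifetime is:
Δt_max = ℏ/(2ΔE)

Converting energy:
ΔE = 940.1 MeV = 1.506e-10 J

Δt_max = (1.055e-34 J·s) / (2 × 1.506e-10 J)
Δt_max = 3.501e-25 s = 3.501 × 10^-25 s

Virtual particles with higher borrowed energy exist for shorter times.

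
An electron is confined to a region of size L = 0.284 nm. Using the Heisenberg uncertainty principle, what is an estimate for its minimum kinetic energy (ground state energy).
118.094 meV

Using the uncertainty principle to estimate ground state energy:

1. The position uncertainty is approximately the confinement size:
   Δx ≈ L = 2.840e-10 m

2. From ΔxΔp ≥ ℏ/2, the minimum momentum uncertainty is:
   Δp ≈ ℏ/(2L) = 1.857e-25 kg·m/s

3. The kinetic energy is approximately:
   KE ≈ (Δp)²/(2m) = (1.857e-25)²/(2 × 9.109e-31 kg)
   KE ≈ 1.892e-20 J = 118.094 meV

This is an order-of-magnitude estimate of the ground state energy.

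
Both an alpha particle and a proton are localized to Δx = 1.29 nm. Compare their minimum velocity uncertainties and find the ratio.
The proton has the larger minimum velocity uncertainty, by a ratio of 4.0.

For both particles, Δp_min = ℏ/(2Δx) = 4.087e-26 kg·m/s (same for both).

The velocity uncertainty is Δv = Δp/m:
- alpha particle: Δv = 4.087e-26 / 6.645e-27 = 6.152e+00 m/s = 6.152 m/s
- proton: Δv = 4.087e-26 / 1.673e-27 = 2.444e+01 m/s = 24.438 m/s

Ratio: 2.444e+01 / 6.152e+00 = 4.0

The lighter particle has larger velocity uncertainty because Δv ∝ 1/m.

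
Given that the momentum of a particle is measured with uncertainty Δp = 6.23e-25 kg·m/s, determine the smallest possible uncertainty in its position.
84.637 pm

Using the Heisenberg uncertainty principle:
ΔxΔp ≥ ℏ/2

The minimum uncertainty in position is:
Δx_min = ℏ/(2Δp)
Δx_min = (1.055e-34 J·s) / (2 × 6.230e-25 kg·m/s)
Δx_min = 8.464e-11 m = 84.637 pm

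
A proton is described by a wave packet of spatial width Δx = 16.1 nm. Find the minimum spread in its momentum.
3.275 × 10^-27 kg·m/s

For a wave packet, the spatial width Δx and momentum spread Δp are related by the uncertainty principle:
ΔxΔp ≥ ℏ/2

The minimum momentum spread is:
Δp_min = ℏ/(2Δx)
Δp_min = (1.055e-34 J·s) / (2 × 1.610e-08 m)
Δp_min = 3.275e-27 kg·m/s

A wave packet cannot have both a well-defined position and well-defined momentum.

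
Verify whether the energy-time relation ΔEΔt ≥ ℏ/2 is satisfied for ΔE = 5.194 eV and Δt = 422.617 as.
Yes, it satisfies the uncertainty relation.

Calculate the product ΔEΔt:
ΔE = 5.194 eV = 8.322e-19 J
ΔEΔt = (8.322e-19 J) × (4.226e-16 s)
ΔEΔt = 3.517e-34 J·s

Compare to the minimum allowed value ℏ/2:
ℏ/2 = 5.273e-35 J·s

Since ΔEΔt = 3.517e-34 J·s ≥ 5.273e-35 J·s = ℏ/2,
this satisfies the uncertainty relation.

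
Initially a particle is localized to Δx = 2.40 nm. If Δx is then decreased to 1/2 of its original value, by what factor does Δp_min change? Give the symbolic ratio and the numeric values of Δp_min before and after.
Original Δp_min = 2.197 × 10^-26 kg·m/s; new Δp'_min = 4.394 × 10^-26 kg·m/s; ratio Δp'_min/Δp_min = 2.

From the uncertainty principle ΔxΔp ≥ ℏ/2, the minimum momentum uncertainty is Δp_min = ℏ/(2Δx).

Original (Δx = 2.40 nm = 2.400e-09 m):
Δp_min = (1.055e-34 J·s)/(2 × 2.400e-09 m) = 2.197e-26 kg·m/s

When Δx → (1/2)Δx:
Δp'_min = ℏ/(2 × (1/2)Δx) = 2 × ℏ/(2Δx) = 2 × Δp_min
Δp'_min = 2 × 2.197e-26 kg·m/s = 4.394e-26 kg·m/s

Since Δp_min ∝ 1/Δx, when Δx is decreased to 1/2 of its original value, Δp_min increases to 2 times its original value.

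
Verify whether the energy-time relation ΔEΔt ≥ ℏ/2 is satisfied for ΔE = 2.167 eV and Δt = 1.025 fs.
Yes, it satisfies the uncertainty relation.

Calculate the product ΔEΔt:
ΔE = 2.167 eV = 3.472e-19 J
ΔEΔt = (3.472e-19 J) × (1.025e-15 s)
ΔEΔt = 3.559e-34 J·s

Compare to the minimum allowed value ℏ/2:
ℏ/2 = 5.273e-35 J·s

Since ΔEΔt = 3.559e-34 J·s ≥ 5.273e-35 J·s = ℏ/2,
this satisfies the uncertainty relation.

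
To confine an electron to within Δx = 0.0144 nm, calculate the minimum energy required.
45.934 eV

Localizing a particle requires giving it sufficient momentum uncertainty:

1. From uncertainty principle: Δp ≥ ℏ/(2Δx)
   Δp_min = (1.055e-34 J·s) / (2 × 1.440e-11 m)
   Δp_min = 3.662e-24 kg·m/s

2. This momentum uncertainty corresponds to kinetic energy:
   KE ≈ (Δp)²/(2m) = (3.662e-24)²/(2 × 9.109e-31 kg)
   KE = 7.360e-18 J = 45.934 eV

Tighter localization requires more energy.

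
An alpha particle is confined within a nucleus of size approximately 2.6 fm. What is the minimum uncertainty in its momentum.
2.028 × 10^-20 kg·m/s

Using the Heisenberg uncertainty principle:
ΔxΔp ≥ ℏ/2

With Δx ≈ L = 2.600e-15 m (the confinement size):
Δp_min = ℏ/(2Δx)
Δp_min = (1.055e-34 J·s) / (2 × 2.600e-15 m)
Δp_min = 2.028e-20 kg·m/s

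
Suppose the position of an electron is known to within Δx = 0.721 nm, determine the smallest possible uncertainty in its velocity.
80.283 km/s

Using the Heisenberg uncertainty principle and Δp = mΔv:
ΔxΔp ≥ ℏ/2
Δx(mΔv) ≥ ℏ/2

The minimum uncertainty in velocity is:
Δv_min = ℏ/(2mΔx)
Δv_min = (1.055e-34 J·s) / (2 × 9.109e-31 kg × 7.210e-10 m)
Δv_min = 8.028e+04 m/s = 80.283 km/s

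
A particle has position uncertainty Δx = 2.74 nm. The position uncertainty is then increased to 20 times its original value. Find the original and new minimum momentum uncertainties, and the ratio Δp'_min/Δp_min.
Original Δp_min = 1.924 × 10^-26 kg·m/s; new Δp'_min = 9.622 × 10^-28 kg·m/s; ratio Δp'_min/Δp_min = 1/20.

From the uncertainty principle ΔxΔp ≥ ℏ/2, the minimum momentum uncertainty is Δp_min = ℏ/(2Δx).

Original (Δx = 2.74 nm = 2.740e-09 m):
Δp_min = (1.055e-34 J·s)/(2 × 2.740e-09 m) = 1.924e-26 kg·m/s

When Δx → 20Δx:
Δp'_min = ℏ/(2 × 20Δx) = (1/20) × ℏ/(2Δx) = (1/20) × Δp_min
Δp'_min = 1/20 × 1.924e-26 kg·m/s = 9.622e-28 kg·m/s

Since Δp_min ∝ 1/Δx, when Δx is increased to 20 times its original value, Δp_min decreases to 1/20 of its original value.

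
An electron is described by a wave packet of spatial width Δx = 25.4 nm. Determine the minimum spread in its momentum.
2.076 × 10^-27 kg·m/s

For a wave packet, the spatial width Δx and momentum spread Δp are related by the uncertainty principle:
ΔxΔp ≥ ℏ/2

The minimum momentum spread is:
Δp_min = ℏ/(2Δx)
Δp_min = (1.055e-34 J·s) / (2 × 2.540e-08 m)
Δp_min = 2.076e-27 kg·m/s

A wave packet cannot have both a well-defined position and well-defined momentum.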